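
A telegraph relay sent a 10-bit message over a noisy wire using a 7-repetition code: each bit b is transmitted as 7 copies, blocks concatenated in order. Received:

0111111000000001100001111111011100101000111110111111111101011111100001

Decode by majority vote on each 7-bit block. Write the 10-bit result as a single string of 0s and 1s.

1001101110

Block 1 (0111111): 6 ones → 1
Block 2 (0000000): 0 ones → 0
Block 3 (0110000): 2 ones → 0
Block 4 (1111111): 7 ones → 1
Block 5 (0111001): 4 ones → 1
Block 6 (0100011): 3 ones → 0
Block 7 (1110111): 6 ones → 1
Block 8 (1111111): 7 ones → 1
Block 9 (0101111): 5 ones → 1
Block 10 (1100001): 3 ones → 0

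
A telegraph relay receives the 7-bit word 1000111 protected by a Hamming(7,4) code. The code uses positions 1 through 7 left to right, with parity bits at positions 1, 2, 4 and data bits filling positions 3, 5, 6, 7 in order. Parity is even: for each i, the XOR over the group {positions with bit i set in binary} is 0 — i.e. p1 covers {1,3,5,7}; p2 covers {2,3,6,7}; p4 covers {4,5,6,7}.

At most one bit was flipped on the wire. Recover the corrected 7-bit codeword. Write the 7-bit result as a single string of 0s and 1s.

s1 (pos 1,3,5,7): 1⊕0⊕1⊕1 = 1
s2 (pos 2,3,6,7): 0⊕0⊕1⊕1 = 0
s4 (pos 4,5,6,7): 0⊕1⊕1⊕1 = 1
Syndrome s4…s1 = 101 → error at position 5.
Flip position 5: 1000111 → 1000011

1000011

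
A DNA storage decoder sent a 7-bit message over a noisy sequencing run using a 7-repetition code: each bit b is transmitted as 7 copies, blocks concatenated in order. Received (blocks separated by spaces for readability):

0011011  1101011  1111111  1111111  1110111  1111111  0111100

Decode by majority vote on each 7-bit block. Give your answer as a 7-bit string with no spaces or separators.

1111111

Block 1 (0011011): 4 ones → 1
Block 2 (1101011): 5 ones → 1
Block 3 (1111111): 7 ones → 1
Block 4 (1111111): 7 ones → 1
Block 5 (1110111): 6 ones → 1
Block 6 (1111111): 7 ones → 1
Block 7 (0111100): 4 ones → 1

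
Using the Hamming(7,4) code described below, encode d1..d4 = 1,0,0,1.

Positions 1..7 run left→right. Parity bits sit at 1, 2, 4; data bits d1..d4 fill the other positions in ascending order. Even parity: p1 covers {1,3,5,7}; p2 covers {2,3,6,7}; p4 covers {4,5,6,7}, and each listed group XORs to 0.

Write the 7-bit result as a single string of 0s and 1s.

Place data at non-parity positions: p1 p2 1 p4 0 0 1
p1 (pos 1,3,5,7): XOR of data positions = 1⊕0⊕1 = 0
p2 (pos 2,3,6,7): XOR of data positions = 1⊕0⊕1 = 0
p4 (pos 4,5,6,7): XOR of data positions = 0⊕0⊕1 = 1
Codeword: 0011001

0011001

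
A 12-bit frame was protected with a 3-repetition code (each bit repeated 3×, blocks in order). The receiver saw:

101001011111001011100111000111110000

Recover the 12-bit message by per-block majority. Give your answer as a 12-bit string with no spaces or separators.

101101010110

Block 1 (101): 2 ones → 1
Block 2 (001): 1 one → 0
Block 3 (011): 2 ones → 1
Block 4 (111): 3 ones → 1
Block 5 (001): 1 one → 0
Block 6 (011): 2 ones → 1
Block 7 (100): 1 one → 0
Block 8 (111): 3 ones → 1
Block 9 (000): 0 ones → 0
Block 10 (111): 3 ones → 1
Block 11 (110): 2 ones → 1
Block 12 (000): 0 ones → 0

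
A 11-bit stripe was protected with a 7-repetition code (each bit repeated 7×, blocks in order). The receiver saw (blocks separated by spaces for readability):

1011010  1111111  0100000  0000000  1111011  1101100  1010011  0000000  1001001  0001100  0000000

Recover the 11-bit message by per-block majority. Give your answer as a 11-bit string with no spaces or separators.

11001110000

Block 1 (1011010): 4 ones → 1
Block 2 (1111111): 7 ones → 1
Block 3 (0100000): 1 one → 0
Block 4 (0000000): 0 ones → 0
Block 5 (1111011): 6 ones → 1
Block 6 (1101100): 4 ones → 1
Block 7 (1010011): 4 ones → 1
Block 8 (0000000): 0 ones → 0
Block 9 (1001001): 3 ones → 0
Block 10 (0001100): 2 ones → 0
Block 11 (0000000): 0 ones → 0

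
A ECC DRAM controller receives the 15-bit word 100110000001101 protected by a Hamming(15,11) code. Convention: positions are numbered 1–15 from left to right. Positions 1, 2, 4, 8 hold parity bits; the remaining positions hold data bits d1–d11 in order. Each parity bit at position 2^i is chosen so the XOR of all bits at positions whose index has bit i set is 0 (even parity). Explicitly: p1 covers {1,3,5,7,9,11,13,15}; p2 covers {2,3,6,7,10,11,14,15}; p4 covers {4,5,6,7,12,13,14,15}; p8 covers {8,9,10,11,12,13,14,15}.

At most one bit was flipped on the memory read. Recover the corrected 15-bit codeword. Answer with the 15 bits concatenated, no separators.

100110000001111

s1 (pos 1,3,5,7,9,11,13,15): 1⊕0⊕1⊕0⊕0⊕0⊕1⊕1 = 0
s2 (pos 2,3,6,7,10,11,14,15): 0⊕0⊕0⊕0⊕0⊕0⊕0⊕1 = 1
s4 (pos 4,5,6,7,12,13,14,15): 1⊕1⊕0⊕0⊕1⊕1⊕0⊕1 = 1
s8 (pos 8,9,10,11,12,13,14,15): 0⊕0⊕0⊕0⊕1⊕1⊕0⊕1 = 1
Syndrome s8…s1 = 1110 → error at position 14.
Flip position 14: 100110000001101 → 100110000001111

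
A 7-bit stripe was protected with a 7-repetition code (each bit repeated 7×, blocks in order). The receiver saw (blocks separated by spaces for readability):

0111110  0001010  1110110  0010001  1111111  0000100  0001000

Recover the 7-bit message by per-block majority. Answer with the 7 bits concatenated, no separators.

Block 1 (0111110): 5 ones → 1
Block 2 (0001010): 2 ones → 0
Block 3 (1110110): 5 ones → 1
Block 4 (0010001): 2 ones → 0
Block 5 (1111111): 7 ones → 1
Block 6 (0000100): 1 one → 0
Block 7 (0001000): 1 one → 0

1010100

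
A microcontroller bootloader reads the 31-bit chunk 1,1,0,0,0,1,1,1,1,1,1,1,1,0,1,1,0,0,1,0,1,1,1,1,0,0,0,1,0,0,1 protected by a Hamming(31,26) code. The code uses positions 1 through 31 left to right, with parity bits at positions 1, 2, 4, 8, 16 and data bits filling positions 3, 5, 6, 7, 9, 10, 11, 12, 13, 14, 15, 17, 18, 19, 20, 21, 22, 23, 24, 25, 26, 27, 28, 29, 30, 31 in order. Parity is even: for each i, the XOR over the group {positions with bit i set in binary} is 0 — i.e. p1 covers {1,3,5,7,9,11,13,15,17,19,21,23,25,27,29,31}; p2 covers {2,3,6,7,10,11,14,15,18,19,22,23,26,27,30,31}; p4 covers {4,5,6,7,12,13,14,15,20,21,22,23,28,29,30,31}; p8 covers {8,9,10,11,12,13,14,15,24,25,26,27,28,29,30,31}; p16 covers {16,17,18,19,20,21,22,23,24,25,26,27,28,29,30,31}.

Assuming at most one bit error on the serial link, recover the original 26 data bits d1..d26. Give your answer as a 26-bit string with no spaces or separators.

00111111101001011110001001

s1 (pos 1,3,5,7,9,11,13,15,17,19,21,23,25,27,29,31): 1⊕0⊕0⊕1⊕1⊕1⊕1⊕1⊕0⊕1⊕1⊕1⊕0⊕0⊕0⊕1 = 0
s2 (pos 2,3,6,7,10,11,14,15,18,19,22,23,26,27,30,31): 1⊕0⊕1⊕1⊕1⊕1⊕0⊕1⊕0⊕1⊕1⊕1⊕0⊕0⊕0⊕1 = 0
s4 (pos 4,5,6,7,12,13,14,15,20,21,22,23,28,29,30,31): 0⊕0⊕1⊕1⊕1⊕1⊕0⊕1⊕0⊕1⊕1⊕1⊕1⊕0⊕0⊕1 = 0
s8 (pos 8,9,10,11,12,13,14,15,24,25,26,27,28,29,30,31): 1⊕1⊕1⊕1⊕1⊕1⊕0⊕1⊕1⊕0⊕0⊕0⊕1⊕0⊕0⊕1 = 0
s16 (pos 16,17,18,19,20,21,22,23,24,25,26,27,28,29,30,31): 1⊕0⊕0⊕1⊕0⊕1⊕1⊕1⊕1⊕0⊕0⊕0⊕1⊕0⊕0⊕1 = 0
Syndrome s16…s1 = 00000 → no error.
Read data bits from positions 3,5,6,7,9,10,11,12,13,14,15,17,18,19,20,21,22,23,24,25,26,27,28,29,30,31: 00111111101001011110001001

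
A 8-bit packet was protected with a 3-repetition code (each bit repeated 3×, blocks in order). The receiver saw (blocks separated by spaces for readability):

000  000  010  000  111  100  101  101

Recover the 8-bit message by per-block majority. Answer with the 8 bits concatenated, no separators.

Block 1 (000): 0 ones → 0
Block 2 (000): 0 ones → 0
Block 3 (010): 1 one → 0
Block 4 (000): 0 ones → 0
Block 5 (111): 3 ones → 1
Block 6 (100): 1 one → 0
Block 7 (101): 2 ones → 1
Block 8 (101): 2 ones → 1

00001011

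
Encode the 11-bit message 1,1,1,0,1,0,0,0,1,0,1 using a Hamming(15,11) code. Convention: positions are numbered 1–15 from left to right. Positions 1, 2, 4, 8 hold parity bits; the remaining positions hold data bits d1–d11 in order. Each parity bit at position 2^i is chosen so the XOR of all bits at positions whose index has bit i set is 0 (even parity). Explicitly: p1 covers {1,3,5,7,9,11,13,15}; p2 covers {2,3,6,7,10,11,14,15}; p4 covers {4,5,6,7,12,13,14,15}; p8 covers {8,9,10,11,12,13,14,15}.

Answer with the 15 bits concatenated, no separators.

111011011000101

Place data at non-parity positions: p1 p2 1 p4 1 1 0 p8 1 0 0 0 1 0 1
p1 (pos 1,3,5,7,9,11,13,15): XOR of data positions = 1⊕1⊕0⊕1⊕0⊕1⊕1 = 1
p2 (pos 2,3,6,7,10,11,14,15): XOR of data positions = 1⊕1⊕0⊕0⊕0⊕0⊕1 = 1
p4 (pos 4,5,6,7,12,13,14,15): XOR of data positions = 1⊕1⊕0⊕0⊕1⊕0⊕1 = 0
p8 (pos 8,9,10,11,12,13,14,15): XOR of data positions = 1⊕0⊕0⊕0⊕1⊕0⊕1 = 1
Codeword: 111011011000101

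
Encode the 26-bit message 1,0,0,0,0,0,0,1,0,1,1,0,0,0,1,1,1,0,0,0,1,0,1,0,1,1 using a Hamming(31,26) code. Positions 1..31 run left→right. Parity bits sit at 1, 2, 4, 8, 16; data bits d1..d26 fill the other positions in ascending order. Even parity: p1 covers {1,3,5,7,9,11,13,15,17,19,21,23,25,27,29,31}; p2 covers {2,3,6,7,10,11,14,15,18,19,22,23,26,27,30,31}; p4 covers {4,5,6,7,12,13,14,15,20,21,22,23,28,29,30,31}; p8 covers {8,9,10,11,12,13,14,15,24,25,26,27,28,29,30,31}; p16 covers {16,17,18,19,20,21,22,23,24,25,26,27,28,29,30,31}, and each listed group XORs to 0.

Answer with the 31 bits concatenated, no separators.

0111000100010111000111000101011

Place data at non-parity positions: p1 p2 1 p4 0 0 0 p8 0 0 0 1 0 1 1 p16 0 0 0 1 1 1 0 0 0 1 0 1 0 1 1
p1 (pos 1,3,5,7,9,11,13,15,17,19,21,23,25,27,29,31): XOR of data positions = 1⊕0⊕0⊕0⊕0⊕0⊕1⊕0⊕0⊕1⊕0⊕0⊕0⊕0⊕1 = 0
p2 (pos 2,3,6,7,10,11,14,15,18,19,22,23,26,27,30,31): XOR of data positions = 1⊕0⊕0⊕0⊕0⊕1⊕1⊕0⊕0⊕1⊕0⊕1⊕0⊕1⊕1 = 1
p4 (pos 4,5,6,7,12,13,14,15,20,21,22,23,28,29,30,31): XOR of data positions = 0⊕0⊕0⊕1⊕0⊕1⊕1⊕1⊕1⊕1⊕0⊕1⊕0⊕1⊕1 = 1
p8 (pos 8,9,10,11,12,13,14,15,24,25,26,27,28,29,30,31): XOR of data positions = 0⊕0⊕0⊕1⊕0⊕1⊕1⊕0⊕0⊕1⊕0⊕1⊕0⊕1⊕1 = 1
p16 (pos 16,17,18,19,20,21,22,23,24,25,26,27,28,29,30,31): XOR of data positions = 0⊕0⊕0⊕1⊕1⊕1⊕0⊕0⊕0⊕1⊕0⊕1⊕0⊕1⊕1 = 1
Codeword: 0111000100010111000111000101011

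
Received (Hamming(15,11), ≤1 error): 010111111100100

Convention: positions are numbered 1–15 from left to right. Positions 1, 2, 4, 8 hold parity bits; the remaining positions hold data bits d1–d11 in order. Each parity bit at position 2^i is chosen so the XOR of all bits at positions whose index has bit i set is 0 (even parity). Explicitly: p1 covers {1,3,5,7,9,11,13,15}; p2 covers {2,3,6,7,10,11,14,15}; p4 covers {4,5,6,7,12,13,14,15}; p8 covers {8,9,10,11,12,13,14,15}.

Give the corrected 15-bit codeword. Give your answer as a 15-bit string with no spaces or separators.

s1 (pos 1,3,5,7,9,11,13,15): 0⊕0⊕1⊕1⊕1⊕0⊕1⊕0 = 0
s2 (pos 2,3,6,7,10,11,14,15): 1⊕0⊕1⊕1⊕1⊕0⊕0⊕0 = 0
s4 (pos 4,5,6,7,12,13,14,15): 1⊕1⊕1⊕1⊕0⊕1⊕0⊕0 = 1
s8 (pos 8,9,10,11,12,13,14,15): 1⊕1⊕1⊕0⊕0⊕1⊕0⊕0 = 0
Syndrome s8…s1 = 0100 → error at position 4.
Flip position 4: 010111111100100 → 010011111100100

010011111100100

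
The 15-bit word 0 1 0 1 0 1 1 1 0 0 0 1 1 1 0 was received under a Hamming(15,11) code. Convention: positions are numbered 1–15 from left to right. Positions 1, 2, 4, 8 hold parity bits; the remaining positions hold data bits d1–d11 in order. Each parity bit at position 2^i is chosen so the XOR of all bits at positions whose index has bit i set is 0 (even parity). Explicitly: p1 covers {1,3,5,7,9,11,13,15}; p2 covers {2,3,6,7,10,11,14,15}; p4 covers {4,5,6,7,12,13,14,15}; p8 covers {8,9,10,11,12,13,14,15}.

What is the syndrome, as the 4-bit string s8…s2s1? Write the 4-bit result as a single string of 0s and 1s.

s1 (pos 1,3,5,7,9,11,13,15): 0⊕0⊕0⊕1⊕0⊕0⊕1⊕0 = 0
s2 (pos 2,3,6,7,10,11,14,15): 1⊕0⊕1⊕1⊕0⊕0⊕1⊕0 = 0
s4 (pos 4,5,6,7,12,13,14,15): 1⊕0⊕1⊕1⊕1⊕1⊕1⊕0 = 0
s8 (pos 8,9,10,11,12,13,14,15): 1⊕0⊕0⊕0⊕1⊕1⊕1⊕0 = 0
Syndrome s8…s1 = 0000 → no error.

0000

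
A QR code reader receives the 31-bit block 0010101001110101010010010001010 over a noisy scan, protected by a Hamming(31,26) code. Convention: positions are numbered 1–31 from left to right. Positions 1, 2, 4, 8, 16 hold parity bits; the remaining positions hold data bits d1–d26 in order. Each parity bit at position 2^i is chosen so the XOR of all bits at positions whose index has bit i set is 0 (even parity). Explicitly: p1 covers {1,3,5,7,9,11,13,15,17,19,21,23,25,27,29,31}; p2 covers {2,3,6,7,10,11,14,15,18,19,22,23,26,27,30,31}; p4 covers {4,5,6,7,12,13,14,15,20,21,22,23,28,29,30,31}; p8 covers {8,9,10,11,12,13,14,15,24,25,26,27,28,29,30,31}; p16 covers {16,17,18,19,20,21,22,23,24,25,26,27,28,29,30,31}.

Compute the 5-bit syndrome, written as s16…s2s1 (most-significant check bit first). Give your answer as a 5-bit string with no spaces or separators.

01111

s1 (pos 1,3,5,7,9,11,13,15,17,19,21,23,25,27,29,31): 0⊕1⊕1⊕1⊕0⊕1⊕0⊕0⊕0⊕0⊕1⊕0⊕0⊕0⊕0⊕0 = 1
s2 (pos 2,3,6,7,10,11,14,15,18,19,22,23,26,27,30,31): 0⊕1⊕0⊕1⊕1⊕1⊕1⊕0⊕1⊕0⊕0⊕0⊕0⊕0⊕1⊕0 = 1
s4 (pos 4,5,6,7,12,13,14,15,20,21,22,23,28,29,30,31): 0⊕1⊕0⊕1⊕1⊕0⊕1⊕0⊕0⊕1⊕0⊕0⊕1⊕0⊕1⊕0 = 1
s8 (pos 8,9,10,11,12,13,14,15,24,25,26,27,28,29,30,31): 0⊕0⊕1⊕1⊕1⊕0⊕1⊕0⊕1⊕0⊕0⊕0⊕1⊕0⊕1⊕0 = 1
s16 (pos 16,17,18,19,20,21,22,23,24,25,26,27,28,29,30,31): 1⊕0⊕1⊕0⊕0⊕1⊕0⊕0⊕1⊕0⊕0⊕0⊕1⊕0⊕1⊕0 = 0
Syndrome s16…s1 = 01111 → error at position 15.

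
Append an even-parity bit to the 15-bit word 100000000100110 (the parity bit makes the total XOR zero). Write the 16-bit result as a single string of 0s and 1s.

XOR of the 15 data bits: 1⊕0⊕0⊕0⊕0⊕0⊕0⊕0⊕0⊕1⊕0⊕0⊕1⊕1⊕0 = 0
Parity bit = 0 (so all 16 bits XOR to 0).

1000000001001100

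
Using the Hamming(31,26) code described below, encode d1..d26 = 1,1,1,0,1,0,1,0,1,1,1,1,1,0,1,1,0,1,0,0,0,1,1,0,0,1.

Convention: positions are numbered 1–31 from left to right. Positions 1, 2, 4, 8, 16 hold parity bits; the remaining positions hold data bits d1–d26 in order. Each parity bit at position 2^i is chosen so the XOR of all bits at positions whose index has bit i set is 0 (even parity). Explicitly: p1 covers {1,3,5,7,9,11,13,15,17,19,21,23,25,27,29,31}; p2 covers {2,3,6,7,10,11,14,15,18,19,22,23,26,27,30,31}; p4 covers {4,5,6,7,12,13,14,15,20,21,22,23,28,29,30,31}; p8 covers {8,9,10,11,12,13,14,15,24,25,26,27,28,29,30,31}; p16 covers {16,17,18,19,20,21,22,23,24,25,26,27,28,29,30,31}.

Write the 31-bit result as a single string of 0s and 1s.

1110110010101110110110100011001

Place data at non-parity positions: p1 p2 1 p4 1 1 0 p8 1 0 1 0 1 1 1 p16 1 1 0 1 1 0 1 0 0 0 1 1 0 0 1
p1 (pos 1,3,5,7,9,11,13,15,17,19,21,23,25,27,29,31): XOR of data positions = 1⊕1⊕0⊕1⊕1⊕1⊕1⊕1⊕0⊕1⊕1⊕0⊕1⊕0⊕1 = 1
p2 (pos 2,3,6,7,10,11,14,15,18,19,22,23,26,27,30,31): XOR of data positions = 1⊕1⊕0⊕0⊕1⊕1⊕1⊕1⊕0⊕0⊕1⊕0⊕1⊕0⊕1 = 1
p4 (pos 4,5,6,7,12,13,14,15,20,21,22,23,28,29,30,31): XOR of data positions = 1⊕1⊕0⊕0⊕1⊕1⊕1⊕1⊕1⊕0⊕1⊕1⊕0⊕0⊕1 = 0
p8 (pos 8,9,10,11,12,13,14,15,24,25,26,27,28,29,30,31): XOR of data positions = 1⊕0⊕1⊕0⊕1⊕1⊕1⊕0⊕0⊕0⊕1⊕1⊕0⊕0⊕1 = 0
p16 (pos 16,17,18,19,20,21,22,23,24,25,26,27,28,29,30,31): XOR of data positions = 1⊕1⊕0⊕1⊕1⊕0⊕1⊕0⊕0⊕0⊕1⊕1⊕0⊕0⊕1 = 0
Codeword: 1110110010101110110110100011001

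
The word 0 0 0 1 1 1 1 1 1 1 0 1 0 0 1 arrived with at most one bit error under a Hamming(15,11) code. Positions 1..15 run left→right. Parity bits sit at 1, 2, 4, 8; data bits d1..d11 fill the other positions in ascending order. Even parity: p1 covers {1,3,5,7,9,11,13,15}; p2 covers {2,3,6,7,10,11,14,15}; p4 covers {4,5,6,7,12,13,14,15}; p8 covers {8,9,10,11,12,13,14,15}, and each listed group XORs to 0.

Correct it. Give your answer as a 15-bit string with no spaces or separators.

000111101101001

s1 (pos 1,3,5,7,9,11,13,15): 0⊕0⊕1⊕1⊕1⊕0⊕0⊕1 = 0
s2 (pos 2,3,6,7,10,11,14,15): 0⊕0⊕1⊕1⊕1⊕0⊕0⊕1 = 0
s4 (pos 4,5,6,7,12,13,14,15): 1⊕1⊕1⊕1⊕1⊕0⊕0⊕1 = 0
s8 (pos 8,9,10,11,12,13,14,15): 1⊕1⊕1⊕0⊕1⊕0⊕0⊕1 = 1
Syndrome s8…s1 = 1000 → error at position 8.
Flip position 8: 000111111101001 → 000111101101001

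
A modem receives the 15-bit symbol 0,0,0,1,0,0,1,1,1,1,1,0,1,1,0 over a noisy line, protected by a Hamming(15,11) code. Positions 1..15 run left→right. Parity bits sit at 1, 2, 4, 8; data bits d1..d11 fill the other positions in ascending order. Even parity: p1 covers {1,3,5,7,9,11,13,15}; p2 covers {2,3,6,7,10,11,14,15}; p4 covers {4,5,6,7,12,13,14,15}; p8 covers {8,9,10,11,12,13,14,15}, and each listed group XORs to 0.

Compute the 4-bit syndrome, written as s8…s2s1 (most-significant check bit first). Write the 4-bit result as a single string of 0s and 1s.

s1 (pos 1,3,5,7,9,11,13,15): 0⊕0⊕0⊕1⊕1⊕1⊕1⊕0 = 0
s2 (pos 2,3,6,7,10,11,14,15): 0⊕0⊕0⊕1⊕1⊕1⊕1⊕0 = 0
s4 (pos 4,5,6,7,12,13,14,15): 1⊕0⊕0⊕1⊕0⊕1⊕1⊕0 = 0
s8 (pos 8,9,10,11,12,13,14,15): 1⊕1⊕1⊕1⊕0⊕1⊕1⊕0 = 0
Syndrome s8…s1 = 0000 → no error.

0000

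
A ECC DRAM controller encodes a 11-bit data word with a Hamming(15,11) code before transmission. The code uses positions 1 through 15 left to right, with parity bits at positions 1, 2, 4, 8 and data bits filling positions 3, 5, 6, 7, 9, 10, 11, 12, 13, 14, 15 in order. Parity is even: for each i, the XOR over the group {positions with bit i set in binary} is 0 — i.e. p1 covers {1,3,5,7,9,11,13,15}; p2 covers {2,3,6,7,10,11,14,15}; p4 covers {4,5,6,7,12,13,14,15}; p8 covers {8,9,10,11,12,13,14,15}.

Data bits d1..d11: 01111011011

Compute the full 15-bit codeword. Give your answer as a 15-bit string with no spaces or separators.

Place data at non-parity positions: p1 p2 0 p4 1 1 1 p8 1 0 1 1 0 1 1
p1 (pos 1,3,5,7,9,11,13,15): XOR of data positions = 0⊕1⊕1⊕1⊕1⊕0⊕1 = 1
p2 (pos 2,3,6,7,10,11,14,15): XOR of data positions = 0⊕1⊕1⊕0⊕1⊕1⊕1 = 1
p4 (pos 4,5,6,7,12,13,14,15): XOR of data positions = 1⊕1⊕1⊕1⊕0⊕1⊕1 = 0
p8 (pos 8,9,10,11,12,13,14,15): XOR of data positions = 1⊕0⊕1⊕1⊕0⊕1⊕1 = 1
Codeword: 110011111011011

110011111011011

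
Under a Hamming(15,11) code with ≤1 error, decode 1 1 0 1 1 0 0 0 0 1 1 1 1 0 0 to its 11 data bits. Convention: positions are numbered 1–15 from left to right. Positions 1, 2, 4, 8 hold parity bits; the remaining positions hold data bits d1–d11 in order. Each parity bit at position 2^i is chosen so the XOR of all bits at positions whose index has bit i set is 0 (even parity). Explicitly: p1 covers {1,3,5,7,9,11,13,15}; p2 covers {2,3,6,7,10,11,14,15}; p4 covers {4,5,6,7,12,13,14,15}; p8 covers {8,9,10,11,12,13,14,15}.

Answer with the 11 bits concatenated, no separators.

s1 (pos 1,3,5,7,9,11,13,15): 1⊕0⊕1⊕0⊕0⊕1⊕1⊕0 = 0
s2 (pos 2,3,6,7,10,11,14,15): 1⊕0⊕0⊕0⊕1⊕1⊕0⊕0 = 1
s4 (pos 4,5,6,7,12,13,14,15): 1⊕1⊕0⊕0⊕1⊕1⊕0⊕0 = 0
s8 (pos 8,9,10,11,12,13,14,15): 0⊕0⊕1⊕1⊕1⊕1⊕0⊕0 = 0
Syndrome s8…s1 = 0010 → error at position 2.
Flip position 2: 110110000111100 → 100110000111100
Read data bits from positions 3,5,6,7,9,10,11,12,13,14,15: 01000111100

01000111100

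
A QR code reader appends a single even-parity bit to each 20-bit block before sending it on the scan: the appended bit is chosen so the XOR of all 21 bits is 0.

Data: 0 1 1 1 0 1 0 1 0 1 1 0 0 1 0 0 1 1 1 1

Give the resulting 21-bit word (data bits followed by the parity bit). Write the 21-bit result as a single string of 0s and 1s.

011101010110010011110

XOR of the 20 data bits: 0⊕1⊕1⊕1⊕0⊕1⊕0⊕1⊕0⊕1⊕1⊕0⊕0⊕1⊕0⊕0⊕1⊕1⊕1⊕1 = 0
Parity bit = 0 (so all 21 bits XOR to 0).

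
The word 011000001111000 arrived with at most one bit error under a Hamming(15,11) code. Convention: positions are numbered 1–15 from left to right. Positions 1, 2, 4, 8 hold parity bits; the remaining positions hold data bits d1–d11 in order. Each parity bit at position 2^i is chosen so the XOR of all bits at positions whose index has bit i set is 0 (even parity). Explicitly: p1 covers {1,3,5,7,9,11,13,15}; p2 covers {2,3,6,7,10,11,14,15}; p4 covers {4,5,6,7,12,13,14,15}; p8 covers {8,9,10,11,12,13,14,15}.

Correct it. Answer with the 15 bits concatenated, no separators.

s1 (pos 1,3,5,7,9,11,13,15): 0⊕1⊕0⊕0⊕1⊕1⊕0⊕0 = 1
s2 (pos 2,3,6,7,10,11,14,15): 1⊕1⊕0⊕0⊕1⊕1⊕0⊕0 = 0
s4 (pos 4,5,6,7,12,13,14,15): 0⊕0⊕0⊕0⊕1⊕0⊕0⊕0 = 1
s8 (pos 8,9,10,11,12,13,14,15): 0⊕1⊕1⊕1⊕1⊕0⊕0⊕0 = 0
Syndrome s8…s1 = 0101 → error at position 5.
Flip position 5: 011000001111000 → 011010001111000

011010001111000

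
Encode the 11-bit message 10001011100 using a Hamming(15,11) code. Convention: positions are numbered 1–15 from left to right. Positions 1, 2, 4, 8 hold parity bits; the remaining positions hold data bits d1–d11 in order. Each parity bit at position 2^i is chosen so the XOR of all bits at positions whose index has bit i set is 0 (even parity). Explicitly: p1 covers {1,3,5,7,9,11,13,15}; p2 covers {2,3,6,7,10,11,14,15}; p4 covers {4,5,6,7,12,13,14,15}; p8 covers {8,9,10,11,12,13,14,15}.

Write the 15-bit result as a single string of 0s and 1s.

001000001011100

Place data at non-parity positions: p1 p2 1 p4 0 0 0 p8 1 0 1 1 1 0 0
p1 (pos 1,3,5,7,9,11,13,15): XOR of data positions = 1⊕0⊕0⊕1⊕1⊕1⊕0 = 0
p2 (pos 2,3,6,7,10,11,14,15): XOR of data positions = 1⊕0⊕0⊕0⊕1⊕0⊕0 = 0
p4 (pos 4,5,6,7,12,13,14,15): XOR of data positions = 0⊕0⊕0⊕1⊕1⊕0⊕0 = 0
p8 (pos 8,9,10,11,12,13,14,15): XOR of data positions = 1⊕0⊕1⊕1⊕1⊕0⊕0 = 0
Codeword: 001000001011100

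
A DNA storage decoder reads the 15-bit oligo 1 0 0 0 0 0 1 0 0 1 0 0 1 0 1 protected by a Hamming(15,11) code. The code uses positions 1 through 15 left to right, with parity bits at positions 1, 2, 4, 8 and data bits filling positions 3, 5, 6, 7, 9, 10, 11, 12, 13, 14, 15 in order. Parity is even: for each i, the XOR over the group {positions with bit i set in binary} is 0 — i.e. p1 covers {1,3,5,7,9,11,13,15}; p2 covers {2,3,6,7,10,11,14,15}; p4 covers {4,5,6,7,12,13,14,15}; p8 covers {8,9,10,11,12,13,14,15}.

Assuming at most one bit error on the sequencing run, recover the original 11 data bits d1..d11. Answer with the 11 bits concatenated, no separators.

s1 (pos 1,3,5,7,9,11,13,15): 1⊕0⊕0⊕1⊕0⊕0⊕1⊕1 = 0
s2 (pos 2,3,6,7,10,11,14,15): 0⊕0⊕0⊕1⊕1⊕0⊕0⊕1 = 1
s4 (pos 4,5,6,7,12,13,14,15): 0⊕0⊕0⊕1⊕0⊕1⊕0⊕1 = 1
s8 (pos 8,9,10,11,12,13,14,15): 0⊕0⊕1⊕0⊕0⊕1⊕0⊕1 = 1
Syndrome s8…s1 = 1110 → error at position 14.
Flip position 14: 100000100100101 → 100000100100111
Read data bits from positions 3,5,6,7,9,10,11,12,13,14,15: 00010100111

00010100111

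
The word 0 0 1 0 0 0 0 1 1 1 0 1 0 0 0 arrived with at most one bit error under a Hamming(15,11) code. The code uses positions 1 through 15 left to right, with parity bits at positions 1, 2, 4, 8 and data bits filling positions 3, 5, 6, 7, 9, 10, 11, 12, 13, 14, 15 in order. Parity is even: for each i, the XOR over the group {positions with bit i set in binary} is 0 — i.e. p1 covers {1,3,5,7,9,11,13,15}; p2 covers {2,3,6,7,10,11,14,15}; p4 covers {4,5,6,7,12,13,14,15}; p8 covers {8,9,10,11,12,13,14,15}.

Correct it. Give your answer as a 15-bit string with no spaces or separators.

s1 (pos 1,3,5,7,9,11,13,15): 0⊕1⊕0⊕0⊕1⊕0⊕0⊕0 = 0
s2 (pos 2,3,6,7,10,11,14,15): 0⊕1⊕0⊕0⊕1⊕0⊕0⊕0 = 0
s4 (pos 4,5,6,7,12,13,14,15): 0⊕0⊕0⊕0⊕1⊕0⊕0⊕0 = 1
s8 (pos 8,9,10,11,12,13,14,15): 1⊕1⊕1⊕0⊕1⊕0⊕0⊕0 = 0
Syndrome s8…s1 = 0100 → error at position 4.
Flip position 4: 001000011101000 → 001100011101000

001100011101000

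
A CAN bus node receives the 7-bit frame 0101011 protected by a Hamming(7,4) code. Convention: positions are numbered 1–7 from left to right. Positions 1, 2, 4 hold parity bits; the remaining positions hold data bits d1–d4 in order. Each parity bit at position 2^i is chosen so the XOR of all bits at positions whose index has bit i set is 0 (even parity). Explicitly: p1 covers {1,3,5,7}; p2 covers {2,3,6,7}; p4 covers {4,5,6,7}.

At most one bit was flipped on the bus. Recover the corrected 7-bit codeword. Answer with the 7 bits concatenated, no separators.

0101010

s1 (pos 1,3,5,7): 0⊕0⊕0⊕1 = 1
s2 (pos 2,3,6,7): 1⊕0⊕1⊕1 = 1
s4 (pos 4,5,6,7): 1⊕0⊕1⊕1 = 1
Syndrome s4…s1 = 111 → error at position 7.
Flip position 7: 0101011 → 0101010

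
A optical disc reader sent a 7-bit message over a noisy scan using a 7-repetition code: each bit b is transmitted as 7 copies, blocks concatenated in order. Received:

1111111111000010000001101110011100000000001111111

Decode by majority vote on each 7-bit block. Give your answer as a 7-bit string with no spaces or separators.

Block 1 (1111111): 7 ones → 1
Block 2 (1110000): 3 ones → 0
Block 3 (1000000): 1 one → 0
Block 4 (1101110): 5 ones → 1
Block 5 (0111000): 3 ones → 0
Block 6 (0000000): 0 ones → 0
Block 7 (1111111): 7 ones → 1

1001001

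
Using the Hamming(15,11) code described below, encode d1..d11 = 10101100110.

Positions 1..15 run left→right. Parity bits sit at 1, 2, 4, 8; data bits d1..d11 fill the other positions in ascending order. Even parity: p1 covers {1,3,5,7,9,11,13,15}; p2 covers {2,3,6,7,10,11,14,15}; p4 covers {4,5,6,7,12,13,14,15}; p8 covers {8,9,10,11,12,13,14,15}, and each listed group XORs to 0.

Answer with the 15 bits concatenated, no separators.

101101001100110

Place data at non-parity positions: p1 p2 1 p4 0 1 0 p8 1 1 0 0 1 1 0
p1 (pos 1,3,5,7,9,11,13,15): XOR of data positions = 1⊕0⊕0⊕1⊕0⊕1⊕0 = 1
p2 (pos 2,3,6,7,10,11,14,15): XOR of data positions = 1⊕1⊕0⊕1⊕0⊕1⊕0 = 0
p4 (pos 4,5,6,7,12,13,14,15): XOR of data positions = 0⊕1⊕0⊕0⊕1⊕1⊕0 = 1
p8 (pos 8,9,10,11,12,13,14,15): XOR of data positions = 1⊕1⊕0⊕0⊕1⊕1⊕0 = 0
Codeword: 101101001100110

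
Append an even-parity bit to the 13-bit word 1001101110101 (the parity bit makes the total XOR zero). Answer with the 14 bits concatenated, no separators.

XOR of the 13 data bits: 1⊕0⊕0⊕1⊕1⊕0⊕1⊕1⊕1⊕0⊕1⊕0⊕1 = 0
Parity bit = 0 (so all 14 bits XOR to 0).

10011011101010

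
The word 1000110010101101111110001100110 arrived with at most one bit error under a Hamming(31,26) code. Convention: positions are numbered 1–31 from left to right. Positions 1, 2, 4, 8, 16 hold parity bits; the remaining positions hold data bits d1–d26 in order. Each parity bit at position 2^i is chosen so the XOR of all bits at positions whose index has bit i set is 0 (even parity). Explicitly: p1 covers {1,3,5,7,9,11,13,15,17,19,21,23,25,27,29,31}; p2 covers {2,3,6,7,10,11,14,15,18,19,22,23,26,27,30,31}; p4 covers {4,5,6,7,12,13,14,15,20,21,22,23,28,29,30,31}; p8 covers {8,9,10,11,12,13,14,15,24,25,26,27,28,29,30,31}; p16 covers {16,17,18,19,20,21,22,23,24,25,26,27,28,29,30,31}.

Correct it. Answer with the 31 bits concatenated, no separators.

1100110010101101111110001100110

s1 (pos 1,3,5,7,9,11,13,15,17,19,21,23,25,27,29,31): 1⊕0⊕1⊕0⊕1⊕1⊕1⊕0⊕1⊕1⊕1⊕0⊕1⊕0⊕1⊕0 = 0
s2 (pos 2,3,6,7,10,11,14,15,18,19,22,23,26,27,30,31): 0⊕0⊕1⊕0⊕0⊕1⊕1⊕0⊕1⊕1⊕0⊕0⊕1⊕0⊕1⊕0 = 1
s4 (pos 4,5,6,7,12,13,14,15,20,21,22,23,28,29,30,31): 0⊕1⊕1⊕0⊕0⊕1⊕1⊕0⊕1⊕1⊕0⊕0⊕0⊕1⊕1⊕0 = 0
s8 (pos 8,9,10,11,12,13,14,15,24,25,26,27,28,29,30,31): 0⊕1⊕0⊕1⊕0⊕1⊕1⊕0⊕0⊕1⊕1⊕0⊕0⊕1⊕1⊕0 = 0
s16 (pos 16,17,18,19,20,21,22,23,24,25,26,27,28,29,30,31): 1⊕1⊕1⊕1⊕1⊕1⊕0⊕0⊕0⊕1⊕1⊕0⊕0⊕1⊕1⊕0 = 0
Syndrome s16…s1 = 00010 → error at position 2.
Flip position 2: 1000110010101101111110001100110 → 1100110010101101111110001100110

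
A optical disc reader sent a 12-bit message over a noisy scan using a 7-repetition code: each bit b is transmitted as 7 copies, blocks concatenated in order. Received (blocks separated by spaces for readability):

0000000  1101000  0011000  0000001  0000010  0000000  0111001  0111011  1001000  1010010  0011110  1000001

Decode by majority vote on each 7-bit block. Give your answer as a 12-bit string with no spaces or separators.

000000110010

Block 1 (0000000): 0 ones → 0
Block 2 (1101000): 3 ones → 0
Block 3 (0011000): 2 ones → 0
Block 4 (0000001): 1 one → 0
Block 5 (0000010): 1 one → 0
Block 6 (0000000): 0 ones → 0
Block 7 (0111001): 4 ones → 1
Block 8 (0111011): 5 ones → 1
Block 9 (1001000): 2 ones → 0
Block 10 (1010010): 3 ones → 0
Block 11 (0011110): 4 ones → 1
Block 12 (1000001): 2 ones → 0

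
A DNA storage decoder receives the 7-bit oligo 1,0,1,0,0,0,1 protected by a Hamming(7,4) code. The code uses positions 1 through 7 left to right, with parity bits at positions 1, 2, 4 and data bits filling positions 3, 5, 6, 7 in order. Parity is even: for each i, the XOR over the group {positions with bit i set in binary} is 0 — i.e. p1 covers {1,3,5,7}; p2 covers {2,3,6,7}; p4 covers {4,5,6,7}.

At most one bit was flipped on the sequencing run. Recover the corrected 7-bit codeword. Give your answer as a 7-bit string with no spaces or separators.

1010101

s1 (pos 1,3,5,7): 1⊕1⊕0⊕1 = 1
s2 (pos 2,3,6,7): 0⊕1⊕0⊕1 = 0
s4 (pos 4,5,6,7): 0⊕0⊕0⊕1 = 1
Syndrome s4…s1 = 101 → error at position 5.
Flip position 5: 1010001 → 1010101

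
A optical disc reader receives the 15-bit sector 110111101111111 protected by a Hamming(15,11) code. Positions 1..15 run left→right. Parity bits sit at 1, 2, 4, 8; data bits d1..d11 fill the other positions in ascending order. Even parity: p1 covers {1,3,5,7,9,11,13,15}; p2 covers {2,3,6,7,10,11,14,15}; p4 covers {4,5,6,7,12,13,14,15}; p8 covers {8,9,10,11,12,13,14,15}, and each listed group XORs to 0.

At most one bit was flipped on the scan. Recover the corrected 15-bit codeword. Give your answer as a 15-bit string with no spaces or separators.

s1 (pos 1,3,5,7,9,11,13,15): 1⊕0⊕1⊕1⊕1⊕1⊕1⊕1 = 1
s2 (pos 2,3,6,7,10,11,14,15): 1⊕0⊕1⊕1⊕1⊕1⊕1⊕1 = 1
s4 (pos 4,5,6,7,12,13,14,15): 1⊕1⊕1⊕1⊕1⊕1⊕1⊕1 = 0
s8 (pos 8,9,10,11,12,13,14,15): 0⊕1⊕1⊕1⊕1⊕1⊕1⊕1 = 1
Syndrome s8…s1 = 1011 → error at position 11.
Flip position 11: 110111101111111 → 110111101101111

110111101101111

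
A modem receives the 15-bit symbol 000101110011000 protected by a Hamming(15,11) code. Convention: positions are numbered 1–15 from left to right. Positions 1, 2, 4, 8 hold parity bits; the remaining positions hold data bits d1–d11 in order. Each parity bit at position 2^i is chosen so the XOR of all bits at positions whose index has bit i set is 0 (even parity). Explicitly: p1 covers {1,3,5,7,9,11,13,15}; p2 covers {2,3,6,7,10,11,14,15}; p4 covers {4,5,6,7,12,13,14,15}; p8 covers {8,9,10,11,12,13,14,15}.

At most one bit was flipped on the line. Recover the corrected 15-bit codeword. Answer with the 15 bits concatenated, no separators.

s1 (pos 1,3,5,7,9,11,13,15): 0⊕0⊕0⊕1⊕0⊕1⊕0⊕0 = 0
s2 (pos 2,3,6,7,10,11,14,15): 0⊕0⊕1⊕1⊕0⊕1⊕0⊕0 = 1
s4 (pos 4,5,6,7,12,13,14,15): 1⊕0⊕1⊕1⊕1⊕0⊕0⊕0 = 0
s8 (pos 8,9,10,11,12,13,14,15): 1⊕0⊕0⊕1⊕1⊕0⊕0⊕0 = 1
Syndrome s8…s1 = 1010 → error at position 10.
Flip position 10: 000101110011000 → 000101110111000

000101110111000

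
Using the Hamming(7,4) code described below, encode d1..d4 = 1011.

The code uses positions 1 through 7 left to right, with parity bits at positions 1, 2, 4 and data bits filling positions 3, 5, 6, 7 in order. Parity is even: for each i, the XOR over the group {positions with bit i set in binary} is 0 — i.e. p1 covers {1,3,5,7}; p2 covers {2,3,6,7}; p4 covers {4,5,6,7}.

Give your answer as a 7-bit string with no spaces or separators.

0110011

Place data at non-parity positions: p1 p2 1 p4 0 1 1
p1 (pos 1,3,5,7): XOR of data positions = 1⊕0⊕1 = 0
p2 (pos 2,3,6,7): XOR of data positions = 1⊕1⊕1 = 1
p4 (pos 4,5,6,7): XOR of data positions = 0⊕1⊕1 = 0
Codeword: 0110011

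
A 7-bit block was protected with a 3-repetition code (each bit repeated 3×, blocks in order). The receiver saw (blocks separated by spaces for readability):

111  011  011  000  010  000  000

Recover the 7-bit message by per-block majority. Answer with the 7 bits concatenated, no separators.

Block 1 (111): 3 ones → 1
Block 2 (011): 2 ones → 1
Block 3 (011): 2 ones → 1
Block 4 (000): 0 ones → 0
Block 5 (010): 1 one → 0
Block 6 (000): 0 ones → 0
Block 7 (000): 0 ones → 0

1110000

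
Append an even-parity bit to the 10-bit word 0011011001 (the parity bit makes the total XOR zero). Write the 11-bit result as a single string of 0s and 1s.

00110110011

XOR of the 10 data bits: 0⊕0⊕1⊕1⊕0⊕1⊕1⊕0⊕0⊕1 = 1
Parity bit = 1 (so all 11 bits XOR to 0).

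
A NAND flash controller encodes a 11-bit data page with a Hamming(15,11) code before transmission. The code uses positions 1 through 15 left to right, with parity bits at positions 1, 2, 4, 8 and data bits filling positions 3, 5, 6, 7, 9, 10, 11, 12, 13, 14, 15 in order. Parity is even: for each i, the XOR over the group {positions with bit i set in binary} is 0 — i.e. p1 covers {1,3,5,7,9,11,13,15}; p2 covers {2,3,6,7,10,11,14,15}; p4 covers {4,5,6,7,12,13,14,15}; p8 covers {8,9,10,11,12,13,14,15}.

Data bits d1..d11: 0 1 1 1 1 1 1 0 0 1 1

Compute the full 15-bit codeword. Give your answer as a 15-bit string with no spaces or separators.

100111111110011

Place data at non-parity positions: p1 p2 0 p4 1 1 1 p8 1 1 1 0 0 1 1
p1 (pos 1,3,5,7,9,11,13,15): XOR of data positions = 0⊕1⊕1⊕1⊕1⊕0⊕1 = 1
p2 (pos 2,3,6,7,10,11,14,15): XOR of data positions = 0⊕1⊕1⊕1⊕1⊕1⊕1 = 0
p4 (pos 4,5,6,7,12,13,14,15): XOR of data positions = 1⊕1⊕1⊕0⊕0⊕1⊕1 = 1
p8 (pos 8,9,10,11,12,13,14,15): XOR of data positions = 1⊕1⊕1⊕0⊕0⊕1⊕1 = 1
Codeword: 100111111110011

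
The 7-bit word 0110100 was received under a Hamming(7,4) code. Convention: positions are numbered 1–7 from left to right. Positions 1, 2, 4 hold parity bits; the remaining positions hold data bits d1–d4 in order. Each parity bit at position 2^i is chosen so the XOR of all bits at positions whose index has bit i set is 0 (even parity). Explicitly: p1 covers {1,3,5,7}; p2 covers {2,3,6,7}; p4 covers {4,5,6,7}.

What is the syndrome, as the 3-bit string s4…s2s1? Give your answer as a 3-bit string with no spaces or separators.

s1 (pos 1,3,5,7): 0⊕1⊕1⊕0 = 0
s2 (pos 2,3,6,7): 1⊕1⊕0⊕0 = 0
s4 (pos 4,5,6,7): 0⊕1⊕0⊕0 = 1
Syndrome s4…s1 = 100 → error at position 4.

100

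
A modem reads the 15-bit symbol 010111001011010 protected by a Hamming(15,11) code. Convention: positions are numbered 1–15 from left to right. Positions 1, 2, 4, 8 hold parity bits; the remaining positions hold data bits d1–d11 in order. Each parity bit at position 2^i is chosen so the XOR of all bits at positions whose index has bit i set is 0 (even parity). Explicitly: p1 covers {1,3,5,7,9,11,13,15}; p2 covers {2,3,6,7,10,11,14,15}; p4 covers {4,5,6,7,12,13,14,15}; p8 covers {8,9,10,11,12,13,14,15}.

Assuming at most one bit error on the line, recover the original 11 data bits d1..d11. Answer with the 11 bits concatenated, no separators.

00101011010

s1 (pos 1,3,5,7,9,11,13,15): 0⊕0⊕1⊕0⊕1⊕1⊕0⊕0 = 1
s2 (pos 2,3,6,7,10,11,14,15): 1⊕0⊕1⊕0⊕0⊕1⊕1⊕0 = 0
s4 (pos 4,5,6,7,12,13,14,15): 1⊕1⊕1⊕0⊕1⊕0⊕1⊕0 = 1
s8 (pos 8,9,10,11,12,13,14,15): 0⊕1⊕0⊕1⊕1⊕0⊕1⊕0 = 0
Syndrome s8…s1 = 0101 → error at position 5.
Flip position 5: 010111001011010 → 010101001011010
Read data bits from positions 3,5,6,7,9,10,11,12,13,14,15: 00101011010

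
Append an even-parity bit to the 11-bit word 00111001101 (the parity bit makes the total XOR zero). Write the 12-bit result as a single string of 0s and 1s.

XOR of the 11 data bits: 0⊕0⊕1⊕1⊕1⊕0⊕0⊕1⊕1⊕0⊕1 = 0
Parity bit = 0 (so all 12 bits XOR to 0).

001110011010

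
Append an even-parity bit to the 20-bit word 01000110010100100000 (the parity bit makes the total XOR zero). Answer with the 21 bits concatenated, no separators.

010001100101001000000

XOR of the 20 data bits: 0⊕1⊕0⊕0⊕0⊕1⊕1⊕0⊕0⊕1⊕0⊕1⊕0⊕0⊕1⊕0⊕0⊕0⊕0⊕0 = 0
Parity bit = 0 (so all 21 bits XOR to 0).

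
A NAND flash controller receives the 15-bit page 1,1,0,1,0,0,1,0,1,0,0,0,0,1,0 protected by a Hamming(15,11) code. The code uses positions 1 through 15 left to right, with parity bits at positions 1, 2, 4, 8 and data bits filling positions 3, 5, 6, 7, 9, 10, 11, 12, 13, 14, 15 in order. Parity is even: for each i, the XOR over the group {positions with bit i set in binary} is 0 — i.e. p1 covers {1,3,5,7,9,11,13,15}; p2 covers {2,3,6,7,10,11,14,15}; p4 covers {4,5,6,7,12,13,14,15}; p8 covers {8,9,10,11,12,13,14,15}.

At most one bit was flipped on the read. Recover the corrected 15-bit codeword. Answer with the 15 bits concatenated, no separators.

110100001000010

s1 (pos 1,3,5,7,9,11,13,15): 1⊕0⊕0⊕1⊕1⊕0⊕0⊕0 = 1
s2 (pos 2,3,6,7,10,11,14,15): 1⊕0⊕0⊕1⊕0⊕0⊕1⊕0 = 1
s4 (pos 4,5,6,7,12,13,14,15): 1⊕0⊕0⊕1⊕0⊕0⊕1⊕0 = 1
s8 (pos 8,9,10,11,12,13,14,15): 0⊕1⊕0⊕0⊕0⊕0⊕1⊕0 = 0
Syndrome s8…s1 = 0111 → error at position 7.
Flip position 7: 110100101000010 → 110100001000010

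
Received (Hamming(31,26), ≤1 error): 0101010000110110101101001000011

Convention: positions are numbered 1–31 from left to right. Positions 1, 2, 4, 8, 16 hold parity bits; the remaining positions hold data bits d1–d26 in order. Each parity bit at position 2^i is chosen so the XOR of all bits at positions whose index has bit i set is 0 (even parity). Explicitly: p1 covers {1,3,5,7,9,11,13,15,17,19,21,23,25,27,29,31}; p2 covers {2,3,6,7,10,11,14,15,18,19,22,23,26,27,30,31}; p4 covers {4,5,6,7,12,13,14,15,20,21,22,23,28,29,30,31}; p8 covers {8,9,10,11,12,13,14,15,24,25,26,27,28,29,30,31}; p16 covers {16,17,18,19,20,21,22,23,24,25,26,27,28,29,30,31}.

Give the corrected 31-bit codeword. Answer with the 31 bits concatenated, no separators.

s1 (pos 1,3,5,7,9,11,13,15,17,19,21,23,25,27,29,31): 0⊕0⊕0⊕0⊕0⊕1⊕0⊕1⊕1⊕1⊕0⊕0⊕1⊕0⊕0⊕1 = 0
s2 (pos 2,3,6,7,10,11,14,15,18,19,22,23,26,27,30,31): 1⊕0⊕1⊕0⊕0⊕1⊕1⊕1⊕0⊕1⊕1⊕0⊕0⊕0⊕1⊕1 = 1
s4 (pos 4,5,6,7,12,13,14,15,20,21,22,23,28,29,30,31): 1⊕0⊕1⊕0⊕1⊕0⊕1⊕1⊕1⊕0⊕1⊕0⊕0⊕0⊕1⊕1 = 1
s8 (pos 8,9,10,11,12,13,14,15,24,25,26,27,28,29,30,31): 0⊕0⊕0⊕1⊕1⊕0⊕1⊕1⊕0⊕1⊕0⊕0⊕0⊕0⊕1⊕1 = 1
s16 (pos 16,17,18,19,20,21,22,23,24,25,26,27,28,29,30,31): 0⊕1⊕0⊕1⊕1⊕0⊕1⊕0⊕0⊕1⊕0⊕0⊕0⊕0⊕1⊕1 = 1
Syndrome s16…s1 = 11110 → error at position 30.
Flip position 30: 0101010000110110101101001000011 → 0101010000110110101101001000001

0101010000110110101101001000001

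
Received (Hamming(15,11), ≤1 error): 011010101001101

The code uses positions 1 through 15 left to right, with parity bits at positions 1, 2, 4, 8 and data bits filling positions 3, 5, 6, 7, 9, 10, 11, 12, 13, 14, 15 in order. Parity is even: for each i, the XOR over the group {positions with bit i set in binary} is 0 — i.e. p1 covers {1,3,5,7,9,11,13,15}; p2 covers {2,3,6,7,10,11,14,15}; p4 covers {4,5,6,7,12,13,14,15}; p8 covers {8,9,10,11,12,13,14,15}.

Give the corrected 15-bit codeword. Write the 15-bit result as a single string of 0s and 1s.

s1 (pos 1,3,5,7,9,11,13,15): 0⊕1⊕1⊕1⊕1⊕0⊕1⊕1 = 0
s2 (pos 2,3,6,7,10,11,14,15): 1⊕1⊕0⊕1⊕0⊕0⊕0⊕1 = 0
s4 (pos 4,5,6,7,12,13,14,15): 0⊕1⊕0⊕1⊕1⊕1⊕0⊕1 = 1
s8 (pos 8,9,10,11,12,13,14,15): 0⊕1⊕0⊕0⊕1⊕1⊕0⊕1 = 0
Syndrome s8…s1 = 0100 → error at position 4.
Flip position 4: 011010101001101 → 011110101001101

011110101001101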